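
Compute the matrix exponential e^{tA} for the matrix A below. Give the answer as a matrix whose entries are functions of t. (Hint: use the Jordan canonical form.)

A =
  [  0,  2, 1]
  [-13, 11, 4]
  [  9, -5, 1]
e^{tA} =
  [-t^2*exp(4*t)/2 - 4*t*exp(4*t) + exp(4*t), t^2*exp(4*t)/2 + 2*t*exp(4*t), t^2*exp(4*t)/2 + t*exp(4*t)]
  [-3*t^2*exp(4*t)/2 - 13*t*exp(4*t), 3*t^2*exp(4*t)/2 + 7*t*exp(4*t) + exp(4*t), 3*t^2*exp(4*t)/2 + 4*t*exp(4*t)]
  [t^2*exp(4*t) + 9*t*exp(4*t), -t^2*exp(4*t) - 5*t*exp(4*t), -t^2*exp(4*t) - 3*t*exp(4*t) + exp(4*t)]

Strategy: write A = P · J · P⁻¹ where J is a Jordan canonical form, so e^{tA} = P · e^{tJ} · P⁻¹, and e^{tJ} can be computed block-by-block.

A has Jordan form
J =
  [4, 1, 0]
  [0, 4, 1]
  [0, 0, 4]
(up to reordering of blocks).

Per-block formulas:
  For a 3×3 Jordan block J_3(4): exp(t · J_3(4)) = e^(4t)·(I + t·N + (t^2/2)·N^2), where N is the 3×3 nilpotent shift.

After assembling e^{tJ} and conjugating by P, we get:

e^{tA} =
  [-t^2*exp(4*t)/2 - 4*t*exp(4*t) + exp(4*t), t^2*exp(4*t)/2 + 2*t*exp(4*t), t^2*exp(4*t)/2 + t*exp(4*t)]
  [-3*t^2*exp(4*t)/2 - 13*t*exp(4*t), 3*t^2*exp(4*t)/2 + 7*t*exp(4*t) + exp(4*t), 3*t^2*exp(4*t)/2 + 4*t*exp(4*t)]
  [t^2*exp(4*t) + 9*t*exp(4*t), -t^2*exp(4*t) - 5*t*exp(4*t), -t^2*exp(4*t) - 3*t*exp(4*t) + exp(4*t)]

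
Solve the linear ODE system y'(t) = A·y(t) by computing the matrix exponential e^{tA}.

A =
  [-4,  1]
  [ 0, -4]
e^{tA} =
  [exp(-4*t), t*exp(-4*t)]
  [0, exp(-4*t)]

Strategy: write A = P · J · P⁻¹ where J is a Jordan canonical form, so e^{tA} = P · e^{tJ} · P⁻¹, and e^{tJ} can be computed block-by-block.

A has Jordan form
J =
  [-4,  1]
  [ 0, -4]
(up to reordering of blocks).

Per-block formulas:
  For a 2×2 Jordan block J_2(-4): exp(t · J_2(-4)) = e^(-4t)·(I + t·N), where N is the 2×2 nilpotent shift.

After assembling e^{tJ} and conjugating by P, we get:

e^{tA} =
  [exp(-4*t), t*exp(-4*t)]
  [0, exp(-4*t)]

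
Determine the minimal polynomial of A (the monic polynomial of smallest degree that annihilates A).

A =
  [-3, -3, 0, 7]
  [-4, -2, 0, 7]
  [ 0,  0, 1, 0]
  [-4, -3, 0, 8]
x^2 - 2*x + 1

The characteristic polynomial is χ_A(x) = (x - 1)^4, so the eigenvalues are known. The minimal polynomial is
  m_A(x) = Π_λ (x − λ)^{k_λ}
where k_λ is the size of the *largest* Jordan block for λ (equivalently, the smallest k with (A − λI)^k v = 0 for every generalised eigenvector v of λ).

  λ = 1: largest Jordan block has size 2, contributing (x − 1)^2

So m_A(x) = (x - 1)^2 = x^2 - 2*x + 1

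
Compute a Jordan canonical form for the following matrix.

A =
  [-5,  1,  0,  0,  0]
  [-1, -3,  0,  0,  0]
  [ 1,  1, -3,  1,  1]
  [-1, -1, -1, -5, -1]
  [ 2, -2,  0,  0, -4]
J_2(-4) ⊕ J_2(-4) ⊕ J_1(-4)

The characteristic polynomial is
  det(x·I − A) = x^5 + 20*x^4 + 160*x^3 + 640*x^2 + 1280*x + 1024 = (x + 4)^5

Eigenvalues and multiplicities (the geometric multiplicity of λ is n − rank(A − λI), which equals the number of Jordan blocks for λ):
  λ = -4: algebraic multiplicity = 5, geometric multiplicity = 3

Determining the block sizes for each eigenvalue:
  λ = -4: with am = 5 and gm = 3, the partition is not yet determined (e.g. several partitions of 5 into 3 parts exist). Let N = A − (-4)·I. Computing rank(N^1) = 2, rank(N^2) = 0; the number of blocks of size ≥ j is rank(N^{j−1}) − rank(N^j), giving [3, 2]. So we have 2 block(s) of size 2, 1 block(s) of size 1 → block sizes [2, 2, 1]

Assembling the blocks gives a Jordan form
J =
  [-4,  1,  0,  0,  0]
  [ 0, -4,  0,  0,  0]
  [ 0,  0, -4,  1,  0]
  [ 0,  0,  0, -4,  0]
  [ 0,  0,  0,  0, -4]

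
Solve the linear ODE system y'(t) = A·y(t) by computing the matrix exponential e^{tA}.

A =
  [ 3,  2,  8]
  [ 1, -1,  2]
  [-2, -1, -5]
e^{tA} =
  [t^2*exp(-t) + 4*t*exp(-t) + exp(-t), 2*t*exp(-t), 2*t^2*exp(-t) + 8*t*exp(-t)]
  [t*exp(-t), exp(-t), 2*t*exp(-t)]
  [-t^2*exp(-t)/2 - 2*t*exp(-t), -t*exp(-t), -t^2*exp(-t) - 4*t*exp(-t) + exp(-t)]

Strategy: write A = P · J · P⁻¹ where J is a Jordan canonical form, so e^{tA} = P · e^{tJ} · P⁻¹, and e^{tJ} can be computed block-by-block.

A has Jordan form
J =
  [-1,  1,  0]
  [ 0, -1,  1]
  [ 0,  0, -1]
(up to reordering of blocks).

Per-block formulas:
  For a 3×3 Jordan block J_3(-1): exp(t · J_3(-1)) = e^(-1t)·(I + t·N + (t^2/2)·N^2), where N is the 3×3 nilpotent shift.

After assembling e^{tJ} and conjugating by P, we get:

e^{tA} =
  [t^2*exp(-t) + 4*t*exp(-t) + exp(-t), 2*t*exp(-t), 2*t^2*exp(-t) + 8*t*exp(-t)]
  [t*exp(-t), exp(-t), 2*t*exp(-t)]
  [-t^2*exp(-t)/2 - 2*t*exp(-t), -t*exp(-t), -t^2*exp(-t) - 4*t*exp(-t) + exp(-t)]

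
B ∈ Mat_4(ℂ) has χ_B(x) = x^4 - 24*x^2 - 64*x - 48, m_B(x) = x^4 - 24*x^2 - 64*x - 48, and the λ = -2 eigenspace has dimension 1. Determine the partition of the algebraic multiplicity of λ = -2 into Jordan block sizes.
Block sizes for λ = -2: [3]

Step 1 — from the characteristic polynomial, algebraic multiplicity of λ = -2 is 3. From dim ker(B − (-2)·I) = 1, there are exactly 1 Jordan blocks for λ = -2.
Step 2 — from the minimal polynomial, the factor (x + 2)^3 tells us the largest block for λ = -2 has size 3.
Step 3 — with total size 3, 1 blocks, and largest block 3, the block sizes (in nonincreasing order) are [3].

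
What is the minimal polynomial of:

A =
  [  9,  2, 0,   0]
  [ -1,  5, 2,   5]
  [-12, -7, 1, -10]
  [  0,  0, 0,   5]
x^3 - 15*x^2 + 75*x - 125

The characteristic polynomial is χ_A(x) = (x - 5)^4, so the eigenvalues are known. The minimal polynomial is
  m_A(x) = Π_λ (x − λ)^{k_λ}
where k_λ is the size of the *largest* Jordan block for λ (equivalently, the smallest k with (A − λI)^k v = 0 for every generalised eigenvector v of λ).

  λ = 5: largest Jordan block has size 3, contributing (x − 5)^3

So m_A(x) = (x - 5)^3 = x^3 - 15*x^2 + 75*x - 125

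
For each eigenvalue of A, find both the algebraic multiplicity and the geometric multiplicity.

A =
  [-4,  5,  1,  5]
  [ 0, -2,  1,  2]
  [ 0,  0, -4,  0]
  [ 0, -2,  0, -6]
λ = -4: alg = 4, geom = 2

Step 1 — factor the characteristic polynomial to read off the algebraic multiplicities:
  χ_A(x) = (x + 4)^4

Step 2 — compute geometric multiplicities via the rank-nullity identity g(λ) = n − rank(A − λI):
  rank(A − (-4)·I) = 2, so dim ker(A − (-4)·I) = n − 2 = 2

Summary:
  λ = -4: algebraic multiplicity = 4, geometric multiplicity = 2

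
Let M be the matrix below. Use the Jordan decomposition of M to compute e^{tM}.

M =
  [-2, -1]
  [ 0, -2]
e^{tM} =
  [exp(-2*t), -t*exp(-2*t)]
  [0, exp(-2*t)]

Strategy: write M = P · J · P⁻¹ where J is a Jordan canonical form, so e^{tM} = P · e^{tJ} · P⁻¹, and e^{tJ} can be computed block-by-block.

M has Jordan form
J =
  [-2,  1]
  [ 0, -2]
(up to reordering of blocks).

Per-block formulas:
  For a 2×2 Jordan block J_2(-2): exp(t · J_2(-2)) = e^(-2t)·(I + t·N), where N is the 2×2 nilpotent shift.

After assembling e^{tJ} and conjugating by P, we get:

e^{tM} =
  [exp(-2*t), -t*exp(-2*t)]
  [0, exp(-2*t)]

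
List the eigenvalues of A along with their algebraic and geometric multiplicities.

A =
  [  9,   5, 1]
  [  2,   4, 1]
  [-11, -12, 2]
λ = 5: alg = 3, geom = 1

Step 1 — factor the characteristic polynomial to read off the algebraic multiplicities:
  χ_A(x) = (x - 5)^3

Step 2 — compute geometric multiplicities via the rank-nullity identity g(λ) = n − rank(A − λI):
  rank(A − (5)·I) = 2, so dim ker(A − (5)·I) = n − 2 = 1

Summary:
  λ = 5: algebraic multiplicity = 3, geometric multiplicity = 1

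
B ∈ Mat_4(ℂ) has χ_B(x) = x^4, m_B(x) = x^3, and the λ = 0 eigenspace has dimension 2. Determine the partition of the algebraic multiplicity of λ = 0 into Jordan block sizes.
Block sizes for λ = 0: [3, 1]

Step 1 — from the characteristic polynomial, algebraic multiplicity of λ = 0 is 4. From dim ker(B − (0)·I) = 2, there are exactly 2 Jordan blocks for λ = 0.
Step 2 — from the minimal polynomial, the factor (x − 0)^3 tells us the largest block for λ = 0 has size 3.
Step 3 — with total size 4, 2 blocks, and largest block 3, the block sizes (in nonincreasing order) are [3, 1].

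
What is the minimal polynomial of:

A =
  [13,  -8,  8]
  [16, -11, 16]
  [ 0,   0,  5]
x^2 - 2*x - 15

The characteristic polynomial is χ_A(x) = (x - 5)^2*(x + 3), so the eigenvalues are known. The minimal polynomial is
  m_A(x) = Π_λ (x − λ)^{k_λ}
where k_λ is the size of the *largest* Jordan block for λ (equivalently, the smallest k with (A − λI)^k v = 0 for every generalised eigenvector v of λ).

  λ = -3: largest Jordan block has size 1, contributing (x + 3)
  λ = 5: largest Jordan block has size 1, contributing (x − 5)

So m_A(x) = (x - 5)*(x + 3) = x^2 - 2*x - 15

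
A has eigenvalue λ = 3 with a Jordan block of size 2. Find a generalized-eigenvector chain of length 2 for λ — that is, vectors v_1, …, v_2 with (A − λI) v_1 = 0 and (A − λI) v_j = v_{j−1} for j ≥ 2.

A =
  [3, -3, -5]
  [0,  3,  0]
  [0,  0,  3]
A Jordan chain for λ = 3 of length 2:
v_1 = (-3, 0, 0)ᵀ
v_2 = (0, 1, 0)ᵀ

Let N = A − (3)·I. We want v_2 with N^2 v_2 = 0 but N^1 v_2 ≠ 0; then v_{j-1} := N · v_j for j = 2, …, 2.

Pick v_2 = (0, 1, 0)ᵀ.
Then v_1 = N · v_2 = (-3, 0, 0)ᵀ.

Sanity check: (A − (3)·I) v_1 = (0, 0, 0)ᵀ = 0. ✓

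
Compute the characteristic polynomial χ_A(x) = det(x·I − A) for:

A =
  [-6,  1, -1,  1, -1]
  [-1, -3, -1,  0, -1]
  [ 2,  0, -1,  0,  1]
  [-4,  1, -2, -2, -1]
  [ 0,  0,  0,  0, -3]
x^5 + 15*x^4 + 90*x^3 + 270*x^2 + 405*x + 243

Expanding det(x·I − A) (e.g. by cofactor expansion or by noting that A is similar to its Jordan form J, which has the same characteristic polynomial as A) gives
  χ_A(x) = x^5 + 15*x^4 + 90*x^3 + 270*x^2 + 405*x + 243
which factors as (x + 3)^5. The eigenvalues (with algebraic multiplicities) are λ = -3 with multiplicity 5.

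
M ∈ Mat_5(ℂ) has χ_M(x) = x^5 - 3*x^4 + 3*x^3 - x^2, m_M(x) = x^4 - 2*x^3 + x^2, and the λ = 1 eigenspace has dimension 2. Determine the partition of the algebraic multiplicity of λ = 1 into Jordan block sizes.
Block sizes for λ = 1: [2, 1]

Step 1 — from the characteristic polynomial, algebraic multiplicity of λ = 1 is 3. From dim ker(M − (1)·I) = 2, there are exactly 2 Jordan blocks for λ = 1.
Step 2 — from the minimal polynomial, the factor (x − 1)^2 tells us the largest block for λ = 1 has size 2.
Step 3 — with total size 3, 2 blocks, and largest block 2, the block sizes (in nonincreasing order) are [2, 1].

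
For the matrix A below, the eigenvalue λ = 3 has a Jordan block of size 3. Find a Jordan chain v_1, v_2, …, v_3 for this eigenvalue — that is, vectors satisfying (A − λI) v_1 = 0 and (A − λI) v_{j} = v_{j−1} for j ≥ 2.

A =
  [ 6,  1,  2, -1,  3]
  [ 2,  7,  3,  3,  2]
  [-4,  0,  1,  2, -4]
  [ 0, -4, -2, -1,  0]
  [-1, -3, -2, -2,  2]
A Jordan chain for λ = 3 of length 3:
v_1 = (2, 0, 0, 0, -2)ᵀ
v_2 = (1, 4, 0, -4, -3)ᵀ
v_3 = (0, 1, 0, 0, 0)ᵀ

Let N = A − (3)·I. We want v_3 with N^3 v_3 = 0 but N^2 v_3 ≠ 0; then v_{j-1} := N · v_j for j = 3, …, 2.

Pick v_3 = (0, 1, 0, 0, 0)ᵀ.
Then v_2 = N · v_3 = (1, 4, 0, -4, -3)ᵀ.
Then v_1 = N · v_2 = (2, 0, 0, 0, -2)ᵀ.

Sanity check: (A − (3)·I) v_1 = (0, 0, 0, 0, 0)ᵀ = 0. ✓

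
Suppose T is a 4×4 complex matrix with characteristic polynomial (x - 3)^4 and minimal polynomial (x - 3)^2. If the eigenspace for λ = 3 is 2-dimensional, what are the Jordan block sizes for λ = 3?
Block sizes for λ = 3: [2, 2]

Step 1 — from the characteristic polynomial, algebraic multiplicity of λ = 3 is 4. From dim ker(T − (3)·I) = 2, there are exactly 2 Jordan blocks for λ = 3.
Step 2 — from the minimal polynomial, the factor (x − 3)^2 tells us the largest block for λ = 3 has size 2.
Step 3 — with total size 4, 2 blocks, and largest block 2, the block sizes (in nonincreasing order) are [2, 2].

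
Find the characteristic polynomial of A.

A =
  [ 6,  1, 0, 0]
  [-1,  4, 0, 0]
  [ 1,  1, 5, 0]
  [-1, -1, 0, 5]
x^4 - 20*x^3 + 150*x^2 - 500*x + 625

Expanding det(x·I − A) (e.g. by cofactor expansion or by noting that A is similar to its Jordan form J, which has the same characteristic polynomial as A) gives
  χ_A(x) = x^4 - 20*x^3 + 150*x^2 - 500*x + 625
which factors as (x - 5)^4. The eigenvalues (with algebraic multiplicities) are λ = 5 with multiplicity 4.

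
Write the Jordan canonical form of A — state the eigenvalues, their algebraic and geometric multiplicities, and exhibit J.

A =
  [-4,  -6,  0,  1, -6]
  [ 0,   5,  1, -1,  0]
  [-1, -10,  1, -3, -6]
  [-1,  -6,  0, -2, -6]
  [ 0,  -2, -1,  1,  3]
J_2(-3) ⊕ J_2(3) ⊕ J_1(3)

The characteristic polynomial is
  det(x·I − A) = x^5 - 3*x^4 - 18*x^3 + 54*x^2 + 81*x - 243 = (x - 3)^3*(x + 3)^2

Eigenvalues and multiplicities (the geometric multiplicity of λ is n − rank(A − λI), which equals the number of Jordan blocks for λ):
  λ = -3: algebraic multiplicity = 2, geometric multiplicity = 1
  λ = 3: algebraic multiplicity = 3, geometric multiplicity = 2

Determining the block sizes for each eigenvalue:
  λ = -3: one block (gm = 1), so the single block has size am = 2 → block sizes [2]
  λ = 3: 2 blocks summing to 3 forces exactly one block of size 2 and the rest size 1 → block sizes [2, 1]

Assembling the blocks gives a Jordan form
J =
  [-3,  1, 0, 0, 0]
  [ 0, -3, 0, 0, 0]
  [ 0,  0, 3, 1, 0]
  [ 0,  0, 0, 3, 0]
  [ 0,  0, 0, 0, 3]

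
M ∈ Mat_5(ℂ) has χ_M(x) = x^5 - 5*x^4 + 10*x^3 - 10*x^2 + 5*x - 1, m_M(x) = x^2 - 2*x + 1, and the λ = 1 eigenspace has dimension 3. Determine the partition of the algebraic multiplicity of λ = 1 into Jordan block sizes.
Block sizes for λ = 1: [2, 2, 1]

Step 1 — from the characteristic polynomial, algebraic multiplicity of λ = 1 is 5. From dim ker(M − (1)·I) = 3, there are exactly 3 Jordan blocks for λ = 1.
Step 2 — from the minimal polynomial, the factor (x − 1)^2 tells us the largest block for λ = 1 has size 2.
Step 3 — with total size 5, 3 blocks, and largest block 2, the block sizes (in nonincreasing order) are [2, 2, 1].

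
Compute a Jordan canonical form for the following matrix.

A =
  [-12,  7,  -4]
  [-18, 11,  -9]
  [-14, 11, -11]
J_3(-4)

The characteristic polynomial is
  det(x·I − A) = x^3 + 12*x^2 + 48*x + 64 = (x + 4)^3

Eigenvalues and multiplicities (the geometric multiplicity of λ is n − rank(A − λI), which equals the number of Jordan blocks for λ):
  λ = -4: algebraic multiplicity = 3, geometric multiplicity = 1

Determining the block sizes for each eigenvalue:
  λ = -4: one block (gm = 1), so the single block has size am = 3 → block sizes [3]

Assembling the blocks gives a Jordan form
J =
  [-4,  1,  0]
  [ 0, -4,  1]
  [ 0,  0, -4]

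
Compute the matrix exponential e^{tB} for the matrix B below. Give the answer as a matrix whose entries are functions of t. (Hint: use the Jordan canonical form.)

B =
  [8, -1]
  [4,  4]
e^{tB} =
  [2*t*exp(6*t) + exp(6*t), -t*exp(6*t)]
  [4*t*exp(6*t), -2*t*exp(6*t) + exp(6*t)]

Strategy: write B = P · J · P⁻¹ where J is a Jordan canonical form, so e^{tB} = P · e^{tJ} · P⁻¹, and e^{tJ} can be computed block-by-block.

B has Jordan form
J =
  [6, 1]
  [0, 6]
(up to reordering of blocks).

Per-block formulas:
  For a 2×2 Jordan block J_2(6): exp(t · J_2(6)) = e^(6t)·(I + t·N), where N is the 2×2 nilpotent shift.

After assembling e^{tJ} and conjugating by P, we get:

e^{tB} =
  [2*t*exp(6*t) + exp(6*t), -t*exp(6*t)]
  [4*t*exp(6*t), -2*t*exp(6*t) + exp(6*t)]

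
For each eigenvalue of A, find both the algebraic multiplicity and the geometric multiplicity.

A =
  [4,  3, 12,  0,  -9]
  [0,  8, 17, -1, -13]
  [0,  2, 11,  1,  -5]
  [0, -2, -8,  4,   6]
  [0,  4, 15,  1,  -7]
λ = 4: alg = 5, geom = 3

Step 1 — factor the characteristic polynomial to read off the algebraic multiplicities:
  χ_A(x) = (x - 4)^5

Step 2 — compute geometric multiplicities via the rank-nullity identity g(λ) = n − rank(A − λI):
  rank(A − (4)·I) = 2, so dim ker(A − (4)·I) = n − 2 = 3

Summary:
  λ = 4: algebraic multiplicity = 5, geometric multiplicity = 3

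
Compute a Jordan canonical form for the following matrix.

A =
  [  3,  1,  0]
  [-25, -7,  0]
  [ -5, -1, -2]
J_2(-2) ⊕ J_1(-2)

The characteristic polynomial is
  det(x·I − A) = x^3 + 6*x^2 + 12*x + 8 = (x + 2)^3

Eigenvalues and multiplicities (the geometric multiplicity of λ is n − rank(A − λI), which equals the number of Jordan blocks for λ):
  λ = -2: algebraic multiplicity = 3, geometric multiplicity = 2

Determining the block sizes for each eigenvalue:
  λ = -2: 2 blocks summing to 3 forces exactly one block of size 2 and the rest size 1 → block sizes [2, 1]

Assembling the blocks gives a Jordan form
J =
  [-2,  1,  0]
  [ 0, -2,  0]
  [ 0,  0, -2]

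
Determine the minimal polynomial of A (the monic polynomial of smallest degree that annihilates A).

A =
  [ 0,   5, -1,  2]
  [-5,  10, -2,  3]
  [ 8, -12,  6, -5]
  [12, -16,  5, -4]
x^2 - 6*x + 9

The characteristic polynomial is χ_A(x) = (x - 3)^4, so the eigenvalues are known. The minimal polynomial is
  m_A(x) = Π_λ (x − λ)^{k_λ}
where k_λ is the size of the *largest* Jordan block for λ (equivalently, the smallest k with (A − λI)^k v = 0 for every generalised eigenvector v of λ).

  λ = 3: largest Jordan block has size 2, contributing (x − 3)^2

So m_A(x) = (x - 3)^2 = x^2 - 6*x + 9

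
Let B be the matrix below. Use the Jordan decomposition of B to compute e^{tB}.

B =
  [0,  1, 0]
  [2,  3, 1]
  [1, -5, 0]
e^{tB} =
  [3*t^2*exp(t)/2 - t*exp(t) + exp(t), t^2*exp(t)/2 + t*exp(t), t^2*exp(t)/2]
  [3*t^2*exp(t)/2 + 2*t*exp(t), t^2*exp(t)/2 + 2*t*exp(t) + exp(t), t^2*exp(t)/2 + t*exp(t)]
  [-6*t^2*exp(t) + t*exp(t), -2*t^2*exp(t) - 5*t*exp(t), -2*t^2*exp(t) - t*exp(t) + exp(t)]

Strategy: write B = P · J · P⁻¹ where J is a Jordan canonical form, so e^{tB} = P · e^{tJ} · P⁻¹, and e^{tJ} can be computed block-by-block.

B has Jordan form
J =
  [1, 1, 0]
  [0, 1, 1]
  [0, 0, 1]
(up to reordering of blocks).

Per-block formulas:
  For a 3×3 Jordan block J_3(1): exp(t · J_3(1)) = e^(1t)·(I + t·N + (t^2/2)·N^2), where N is the 3×3 nilpotent shift.

After assembling e^{tJ} and conjugating by P, we get:

e^{tB} =
  [3*t^2*exp(t)/2 - t*exp(t) + exp(t), t^2*exp(t)/2 + t*exp(t), t^2*exp(t)/2]
  [3*t^2*exp(t)/2 + 2*t*exp(t), t^2*exp(t)/2 + 2*t*exp(t) + exp(t), t^2*exp(t)/2 + t*exp(t)]
  [-6*t^2*exp(t) + t*exp(t), -2*t^2*exp(t) - 5*t*exp(t), -2*t^2*exp(t) - t*exp(t) + exp(t)]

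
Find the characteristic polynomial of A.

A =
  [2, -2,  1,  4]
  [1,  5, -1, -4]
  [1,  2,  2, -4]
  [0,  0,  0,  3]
x^4 - 12*x^3 + 54*x^2 - 108*x + 81

Expanding det(x·I − A) (e.g. by cofactor expansion or by noting that A is similar to its Jordan form J, which has the same characteristic polynomial as A) gives
  χ_A(x) = x^4 - 12*x^3 + 54*x^2 - 108*x + 81
which factors as (x - 3)^4. The eigenvalues (with algebraic multiplicities) are λ = 3 with multiplicity 4.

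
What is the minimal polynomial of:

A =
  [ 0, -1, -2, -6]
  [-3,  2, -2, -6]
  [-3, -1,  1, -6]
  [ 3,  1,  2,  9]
x^2 - 6*x + 9

The characteristic polynomial is χ_A(x) = (x - 3)^4, so the eigenvalues are known. The minimal polynomial is
  m_A(x) = Π_λ (x − λ)^{k_λ}
where k_λ is the size of the *largest* Jordan block for λ (equivalently, the smallest k with (A − λI)^k v = 0 for every generalised eigenvector v of λ).

  λ = 3: largest Jordan block has size 2, contributing (x − 3)^2

So m_A(x) = (x - 3)^2 = x^2 - 6*x + 9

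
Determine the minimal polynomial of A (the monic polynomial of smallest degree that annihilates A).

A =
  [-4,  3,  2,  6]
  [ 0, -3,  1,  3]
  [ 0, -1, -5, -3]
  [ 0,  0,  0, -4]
x^3 + 12*x^2 + 48*x + 64

The characteristic polynomial is χ_A(x) = (x + 4)^4, so the eigenvalues are known. The minimal polynomial is
  m_A(x) = Π_λ (x − λ)^{k_λ}
where k_λ is the size of the *largest* Jordan block for λ (equivalently, the smallest k with (A − λI)^k v = 0 for every generalised eigenvector v of λ).

  λ = -4: largest Jordan block has size 3, contributing (x + 4)^3

So m_A(x) = (x + 4)^3 = x^3 + 12*x^2 + 48*x + 64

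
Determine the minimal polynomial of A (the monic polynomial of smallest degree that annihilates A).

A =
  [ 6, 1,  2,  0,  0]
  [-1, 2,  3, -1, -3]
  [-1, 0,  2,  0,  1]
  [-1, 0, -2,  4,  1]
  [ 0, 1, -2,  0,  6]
x^3 - 12*x^2 + 48*x - 64

The characteristic polynomial is χ_A(x) = (x - 4)^5, so the eigenvalues are known. The minimal polynomial is
  m_A(x) = Π_λ (x − λ)^{k_λ}
where k_λ is the size of the *largest* Jordan block for λ (equivalently, the smallest k with (A − λI)^k v = 0 for every generalised eigenvector v of λ).

  λ = 4: largest Jordan block has size 3, contributing (x − 4)^3

So m_A(x) = (x - 4)^3 = x^3 - 12*x^2 + 48*x - 64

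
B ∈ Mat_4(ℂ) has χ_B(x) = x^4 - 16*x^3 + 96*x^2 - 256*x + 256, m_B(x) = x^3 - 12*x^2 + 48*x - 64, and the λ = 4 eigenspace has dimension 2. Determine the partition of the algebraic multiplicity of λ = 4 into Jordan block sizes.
Block sizes for λ = 4: [3, 1]

Step 1 — from the characteristic polynomial, algebraic multiplicity of λ = 4 is 4. From dim ker(B − (4)·I) = 2, there are exactly 2 Jordan blocks for λ = 4.
Step 2 — from the minimal polynomial, the factor (x − 4)^3 tells us the largest block for λ = 4 has size 3.
Step 3 — with total size 4, 2 blocks, and largest block 3, the block sizes (in nonincreasing order) are [3, 1].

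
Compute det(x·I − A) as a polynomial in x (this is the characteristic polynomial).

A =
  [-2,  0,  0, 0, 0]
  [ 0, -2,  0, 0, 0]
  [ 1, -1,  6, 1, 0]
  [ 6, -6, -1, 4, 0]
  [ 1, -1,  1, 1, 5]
x^5 - 11*x^4 + 19*x^3 + 115*x^2 - 200*x - 500

Expanding det(x·I − A) (e.g. by cofactor expansion or by noting that A is similar to its Jordan form J, which has the same characteristic polynomial as A) gives
  χ_A(x) = x^5 - 11*x^4 + 19*x^3 + 115*x^2 - 200*x - 500
which factors as (x - 5)^3*(x + 2)^2. The eigenvalues (with algebraic multiplicities) are λ = -2 with multiplicity 2, λ = 5 with multiplicity 3.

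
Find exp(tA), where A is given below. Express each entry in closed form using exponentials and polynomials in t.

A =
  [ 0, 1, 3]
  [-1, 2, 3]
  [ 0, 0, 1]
e^{tA} =
  [-t*exp(t) + exp(t), t*exp(t), 3*t*exp(t)]
  [-t*exp(t), t*exp(t) + exp(t), 3*t*exp(t)]
  [0, 0, exp(t)]

Strategy: write A = P · J · P⁻¹ where J is a Jordan canonical form, so e^{tA} = P · e^{tJ} · P⁻¹, and e^{tJ} can be computed block-by-block.

A has Jordan form
J =
  [1, 1, 0]
  [0, 1, 0]
  [0, 0, 1]
(up to reordering of blocks).

Per-block formulas:
  For a 1×1 block at λ = 1: exp(t · [1]) = [e^(1t)].
  For a 2×2 Jordan block J_2(1): exp(t · J_2(1)) = e^(1t)·(I + t·N), where N is the 2×2 nilpotent shift.

After assembling e^{tJ} and conjugating by P, we get:

e^{tA} =
  [-t*exp(t) + exp(t), t*exp(t), 3*t*exp(t)]
  [-t*exp(t), t*exp(t) + exp(t), 3*t*exp(t)]
  [0, 0, exp(t)]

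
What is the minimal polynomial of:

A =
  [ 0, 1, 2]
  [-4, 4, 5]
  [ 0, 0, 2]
x^3 - 6*x^2 + 12*x - 8

The characteristic polynomial is χ_A(x) = (x - 2)^3, so the eigenvalues are known. The minimal polynomial is
  m_A(x) = Π_λ (x − λ)^{k_λ}
where k_λ is the size of the *largest* Jordan block for λ (equivalently, the smallest k with (A − λI)^k v = 0 for every generalised eigenvector v of λ).

  λ = 2: largest Jordan block has size 3, contributing (x − 2)^3

So m_A(x) = (x - 2)^3 = x^3 - 6*x^2 + 12*x - 8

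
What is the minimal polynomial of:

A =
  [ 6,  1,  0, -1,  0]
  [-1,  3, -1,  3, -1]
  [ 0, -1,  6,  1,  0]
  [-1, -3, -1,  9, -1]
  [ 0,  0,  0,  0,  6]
x^2 - 12*x + 36

The characteristic polynomial is χ_A(x) = (x - 6)^5, so the eigenvalues are known. The minimal polynomial is
  m_A(x) = Π_λ (x − λ)^{k_λ}
where k_λ is the size of the *largest* Jordan block for λ (equivalently, the smallest k with (A − λI)^k v = 0 for every generalised eigenvector v of λ).

  λ = 6: largest Jordan block has size 2, contributing (x − 6)^2

So m_A(x) = (x - 6)^2 = x^2 - 12*x + 36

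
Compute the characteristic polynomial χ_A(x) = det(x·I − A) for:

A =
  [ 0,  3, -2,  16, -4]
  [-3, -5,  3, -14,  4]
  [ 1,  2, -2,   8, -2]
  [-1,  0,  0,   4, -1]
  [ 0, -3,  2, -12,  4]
x^5 - x^4 - 5*x^3 + x^2 + 8*x + 4

Expanding det(x·I − A) (e.g. by cofactor expansion or by noting that A is similar to its Jordan form J, which has the same characteristic polynomial as A) gives
  χ_A(x) = x^5 - x^4 - 5*x^3 + x^2 + 8*x + 4
which factors as (x - 2)^2*(x + 1)^3. The eigenvalues (with algebraic multiplicities) are λ = -1 with multiplicity 3, λ = 2 with multiplicity 2.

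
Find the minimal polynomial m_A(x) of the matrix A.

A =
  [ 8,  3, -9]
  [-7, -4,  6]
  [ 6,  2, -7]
x^3 + 3*x^2 + 3*x + 1

The characteristic polynomial is χ_A(x) = (x + 1)^3, so the eigenvalues are known. The minimal polynomial is
  m_A(x) = Π_λ (x − λ)^{k_λ}
where k_λ is the size of the *largest* Jordan block for λ (equivalently, the smallest k with (A − λI)^k v = 0 for every generalised eigenvector v of λ).

  λ = -1: largest Jordan block has size 3, contributing (x + 1)^3

So m_A(x) = (x + 1)^3 = x^3 + 3*x^2 + 3*x + 1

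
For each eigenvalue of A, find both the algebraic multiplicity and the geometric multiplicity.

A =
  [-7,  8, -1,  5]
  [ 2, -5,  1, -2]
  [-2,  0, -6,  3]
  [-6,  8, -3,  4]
λ = -5: alg = 1, geom = 1; λ = -3: alg = 3, geom = 1

Step 1 — factor the characteristic polynomial to read off the algebraic multiplicities:
  χ_A(x) = (x + 3)^3*(x + 5)

Step 2 — compute geometric multiplicities via the rank-nullity identity g(λ) = n − rank(A − λI):
  rank(A − (-5)·I) = 3, so dim ker(A − (-5)·I) = n − 3 = 1
  rank(A − (-3)·I) = 3, so dim ker(A − (-3)·I) = n − 3 = 1

Summary:
  λ = -5: algebraic multiplicity = 1, geometric multiplicity = 1
  λ = -3: algebraic multiplicity = 3, geometric multiplicity = 1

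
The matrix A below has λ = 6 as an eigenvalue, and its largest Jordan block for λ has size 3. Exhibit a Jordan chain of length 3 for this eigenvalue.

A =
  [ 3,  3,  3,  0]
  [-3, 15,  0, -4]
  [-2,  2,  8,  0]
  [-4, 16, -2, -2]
A Jordan chain for λ = 6 of length 3:
v_1 = (-6, -2, -4, 0)ᵀ
v_2 = (-3, -3, -2, -4)ᵀ
v_3 = (1, 0, 0, 0)ᵀ

Let N = A − (6)·I. We want v_3 with N^3 v_3 = 0 but N^2 v_3 ≠ 0; then v_{j-1} := N · v_j for j = 3, …, 2.

Pick v_3 = (1, 0, 0, 0)ᵀ.
Then v_2 = N · v_3 = (-3, -3, -2, -4)ᵀ.
Then v_1 = N · v_2 = (-6, -2, -4, 0)ᵀ.

Sanity check: (A − (6)·I) v_1 = (0, 0, 0, 0)ᵀ = 0. ✓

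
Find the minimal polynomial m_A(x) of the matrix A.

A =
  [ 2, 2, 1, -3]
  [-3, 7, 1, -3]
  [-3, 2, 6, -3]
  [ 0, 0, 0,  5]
x^2 - 10*x + 25

The characteristic polynomial is χ_A(x) = (x - 5)^4, so the eigenvalues are known. The minimal polynomial is
  m_A(x) = Π_λ (x − λ)^{k_λ}
where k_λ is the size of the *largest* Jordan block for λ (equivalently, the smallest k with (A − λI)^k v = 0 for every generalised eigenvector v of λ).

  λ = 5: largest Jordan block has size 2, contributing (x − 5)^2

So m_A(x) = (x - 5)^2 = x^2 - 10*x + 25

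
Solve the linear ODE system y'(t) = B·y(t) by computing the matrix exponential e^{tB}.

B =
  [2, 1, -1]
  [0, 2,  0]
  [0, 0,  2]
e^{tB} =
  [exp(2*t), t*exp(2*t), -t*exp(2*t)]
  [0, exp(2*t), 0]
  [0, 0, exp(2*t)]

Strategy: write B = P · J · P⁻¹ where J is a Jordan canonical form, so e^{tB} = P · e^{tJ} · P⁻¹, and e^{tJ} can be computed block-by-block.

B has Jordan form
J =
  [2, 1, 0]
  [0, 2, 0]
  [0, 0, 2]
(up to reordering of blocks).

Per-block formulas:
  For a 2×2 Jordan block J_2(2): exp(t · J_2(2)) = e^(2t)·(I + t·N), where N is the 2×2 nilpotent shift.
  For a 1×1 block at λ = 2: exp(t · [2]) = [e^(2t)].

After assembling e^{tJ} and conjugating by P, we get:

e^{tB} =
  [exp(2*t), t*exp(2*t), -t*exp(2*t)]
  [0, exp(2*t), 0]
  [0, 0, exp(2*t)]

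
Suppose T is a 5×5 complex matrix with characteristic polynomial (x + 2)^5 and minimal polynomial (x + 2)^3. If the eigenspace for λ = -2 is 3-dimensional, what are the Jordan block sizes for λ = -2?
Block sizes for λ = -2: [3, 1, 1]

Step 1 — from the characteristic polynomial, algebraic multiplicity of λ = -2 is 5. From dim ker(T − (-2)·I) = 3, there are exactly 3 Jordan blocks for λ = -2.
Step 2 — from the minimal polynomial, the factor (x + 2)^3 tells us the largest block for λ = -2 has size 3.
Step 3 — with total size 5, 3 blocks, and largest block 3, the block sizes (in nonincreasing order) are [3, 1, 1].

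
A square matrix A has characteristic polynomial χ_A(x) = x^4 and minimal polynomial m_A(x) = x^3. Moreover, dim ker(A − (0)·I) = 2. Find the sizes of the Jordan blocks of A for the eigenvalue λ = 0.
Block sizes for λ = 0: [3, 1]

Step 1 — from the characteristic polynomial, algebraic multiplicity of λ = 0 is 4. From dim ker(A − (0)·I) = 2, there are exactly 2 Jordan blocks for λ = 0.
Step 2 — from the minimal polynomial, the factor (x − 0)^3 tells us the largest block for λ = 0 has size 3.
Step 3 — with total size 4, 2 blocks, and largest block 3, the block sizes (in nonincreasing order) are [3, 1].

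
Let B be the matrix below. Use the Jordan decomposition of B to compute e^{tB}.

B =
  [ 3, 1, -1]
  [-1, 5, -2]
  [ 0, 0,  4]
e^{tB} =
  [-t*exp(4*t) + exp(4*t), t*exp(4*t), -t^2*exp(4*t)/2 - t*exp(4*t)]
  [-t*exp(4*t), t*exp(4*t) + exp(4*t), -t^2*exp(4*t)/2 - 2*t*exp(4*t)]
  [0, 0, exp(4*t)]

Strategy: write B = P · J · P⁻¹ where J is a Jordan canonical form, so e^{tB} = P · e^{tJ} · P⁻¹, and e^{tJ} can be computed block-by-block.

B has Jordan form
J =
  [4, 1, 0]
  [0, 4, 1]
  [0, 0, 4]
(up to reordering of blocks).

Per-block formulas:
  For a 3×3 Jordan block J_3(4): exp(t · J_3(4)) = e^(4t)·(I + t·N + (t^2/2)·N^2), where N is the 3×3 nilpotent shift.

After assembling e^{tJ} and conjugating by P, we get:

e^{tB} =
  [-t*exp(4*t) + exp(4*t), t*exp(4*t), -t^2*exp(4*t)/2 - t*exp(4*t)]
  [-t*exp(4*t), t*exp(4*t) + exp(4*t), -t^2*exp(4*t)/2 - 2*t*exp(4*t)]
  [0, 0, exp(4*t)]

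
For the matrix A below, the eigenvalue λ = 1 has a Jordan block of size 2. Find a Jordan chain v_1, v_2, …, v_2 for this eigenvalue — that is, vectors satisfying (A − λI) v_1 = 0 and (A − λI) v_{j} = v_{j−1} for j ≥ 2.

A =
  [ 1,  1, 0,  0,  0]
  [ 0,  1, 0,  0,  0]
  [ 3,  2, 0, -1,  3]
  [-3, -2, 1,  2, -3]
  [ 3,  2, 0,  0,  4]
A Jordan chain for λ = 1 of length 2:
v_1 = (-1, 0, 1, -1, 1)ᵀ
v_2 = (1, -1, 0, 0, 0)ᵀ

Let N = A − (1)·I. We want v_2 with N^2 v_2 = 0 but N^1 v_2 ≠ 0; then v_{j-1} := N · v_j for j = 2, …, 2.

Pick v_2 = (1, -1, 0, 0, 0)ᵀ.
Then v_1 = N · v_2 = (-1, 0, 1, -1, 1)ᵀ.

Sanity check: (A − (1)·I) v_1 = (0, 0, 0, 0, 0)ᵀ = 0. ✓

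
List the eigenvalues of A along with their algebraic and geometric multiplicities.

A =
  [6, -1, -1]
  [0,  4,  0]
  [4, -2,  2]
λ = 4: alg = 3, geom = 2

Step 1 — factor the characteristic polynomial to read off the algebraic multiplicities:
  χ_A(x) = (x - 4)^3

Step 2 — compute geometric multiplicities via the rank-nullity identity g(λ) = n − rank(A − λI):
  rank(A − (4)·I) = 1, so dim ker(A − (4)·I) = n − 1 = 2

Summary:
  λ = 4: algebraic multiplicity = 3, geometric multiplicity = 2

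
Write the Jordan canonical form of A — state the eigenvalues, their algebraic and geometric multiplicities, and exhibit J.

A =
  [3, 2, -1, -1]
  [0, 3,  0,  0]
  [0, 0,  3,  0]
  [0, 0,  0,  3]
J_2(3) ⊕ J_1(3) ⊕ J_1(3)

The characteristic polynomial is
  det(x·I − A) = x^4 - 12*x^3 + 54*x^2 - 108*x + 81 = (x - 3)^4

Eigenvalues and multiplicities (the geometric multiplicity of λ is n − rank(A − λI), which equals the number of Jordan blocks for λ):
  λ = 3: algebraic multiplicity = 4, geometric multiplicity = 3

Determining the block sizes for each eigenvalue:
  λ = 3: 3 blocks summing to 4 forces exactly one block of size 2 and the rest size 1 → block sizes [2, 1, 1]

Assembling the blocks gives a Jordan form
J =
  [3, 1, 0, 0]
  [0, 3, 0, 0]
  [0, 0, 3, 0]
  [0, 0, 0, 3]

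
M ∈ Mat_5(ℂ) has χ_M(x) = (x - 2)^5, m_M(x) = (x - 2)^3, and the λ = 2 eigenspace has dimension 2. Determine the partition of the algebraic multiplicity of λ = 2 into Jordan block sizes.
Block sizes for λ = 2: [3, 2]

Step 1 — from the characteristic polynomial, algebraic multiplicity of λ = 2 is 5. From dim ker(M − (2)·I) = 2, there are exactly 2 Jordan blocks for λ = 2.
Step 2 — from the minimal polynomial, the factor (x − 2)^3 tells us the largest block for λ = 2 has size 3.
Step 3 — with total size 5, 2 blocks, and largest block 3, the block sizes (in nonincreasing order) are [3, 2].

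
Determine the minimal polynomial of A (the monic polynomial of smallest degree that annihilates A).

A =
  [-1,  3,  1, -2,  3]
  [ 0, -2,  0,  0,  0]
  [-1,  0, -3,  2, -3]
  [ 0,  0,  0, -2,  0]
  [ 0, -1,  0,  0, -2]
x^2 + 4*x + 4

The characteristic polynomial is χ_A(x) = (x + 2)^5, so the eigenvalues are known. The minimal polynomial is
  m_A(x) = Π_λ (x − λ)^{k_λ}
where k_λ is the size of the *largest* Jordan block for λ (equivalently, the smallest k with (A − λI)^k v = 0 for every generalised eigenvector v of λ).

  λ = -2: largest Jordan block has size 2, contributing (x + 2)^2

So m_A(x) = (x + 2)^2 = x^2 + 4*x + 4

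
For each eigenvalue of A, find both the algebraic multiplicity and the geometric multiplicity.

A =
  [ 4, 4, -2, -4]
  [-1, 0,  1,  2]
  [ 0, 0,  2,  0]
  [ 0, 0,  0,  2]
λ = 2: alg = 4, geom = 3

Step 1 — factor the characteristic polynomial to read off the algebraic multiplicities:
  χ_A(x) = (x - 2)^4

Step 2 — compute geometric multiplicities via the rank-nullity identity g(λ) = n − rank(A − λI):
  rank(A − (2)·I) = 1, so dim ker(A − (2)·I) = n − 1 = 3

Summary:
  λ = 2: algebraic multiplicity = 4, geometric multiplicity = 3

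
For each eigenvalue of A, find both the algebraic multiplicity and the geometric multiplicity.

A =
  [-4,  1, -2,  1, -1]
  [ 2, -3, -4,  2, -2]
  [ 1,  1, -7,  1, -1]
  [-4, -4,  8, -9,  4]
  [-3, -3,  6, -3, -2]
λ = -5: alg = 5, geom = 4

Step 1 — factor the characteristic polynomial to read off the algebraic multiplicities:
  χ_A(x) = (x + 5)^5

Step 2 — compute geometric multiplicities via the rank-nullity identity g(λ) = n − rank(A − λI):
  rank(A − (-5)·I) = 1, so dim ker(A − (-5)·I) = n − 1 = 4

Summary:
  λ = -5: algebraic multiplicity = 5, geometric multiplicity = 4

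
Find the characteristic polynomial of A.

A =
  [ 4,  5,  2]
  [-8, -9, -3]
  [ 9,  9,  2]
x^3 + 3*x^2 + 3*x + 1

Expanding det(x·I − A) (e.g. by cofactor expansion or by noting that A is similar to its Jordan form J, which has the same characteristic polynomial as A) gives
  χ_A(x) = x^3 + 3*x^2 + 3*x + 1
which factors as (x + 1)^3. The eigenvalues (with algebraic multiplicities) are λ = -1 with multiplicity 3.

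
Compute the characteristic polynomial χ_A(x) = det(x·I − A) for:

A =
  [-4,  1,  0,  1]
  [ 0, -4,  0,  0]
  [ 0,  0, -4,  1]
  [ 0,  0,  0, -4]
x^4 + 16*x^3 + 96*x^2 + 256*x + 256

Expanding det(x·I − A) (e.g. by cofactor expansion or by noting that A is similar to its Jordan form J, which has the same characteristic polynomial as A) gives
  χ_A(x) = x^4 + 16*x^3 + 96*x^2 + 256*x + 256
which factors as (x + 4)^4. The eigenvalues (with algebraic multiplicities) are λ = -4 with multiplicity 4.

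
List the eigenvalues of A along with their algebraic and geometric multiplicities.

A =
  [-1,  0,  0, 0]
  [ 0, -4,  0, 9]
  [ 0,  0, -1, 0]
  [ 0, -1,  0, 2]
λ = -1: alg = 4, geom = 3

Step 1 — factor the characteristic polynomial to read off the algebraic multiplicities:
  χ_A(x) = (x + 1)^4

Step 2 — compute geometric multiplicities via the rank-nullity identity g(λ) = n − rank(A − λI):
  rank(A − (-1)·I) = 1, so dim ker(A − (-1)·I) = n − 1 = 3

Summary:
  λ = -1: algebraic multiplicity = 4, geometric multiplicity = 3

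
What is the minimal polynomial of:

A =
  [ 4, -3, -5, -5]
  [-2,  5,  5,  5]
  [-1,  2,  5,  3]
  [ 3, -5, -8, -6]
x^2 - 4*x + 4

The characteristic polynomial is χ_A(x) = (x - 2)^4, so the eigenvalues are known. The minimal polynomial is
  m_A(x) = Π_λ (x − λ)^{k_λ}
where k_λ is the size of the *largest* Jordan block for λ (equivalently, the smallest k with (A − λI)^k v = 0 for every generalised eigenvector v of λ).

  λ = 2: largest Jordan block has size 2, contributing (x − 2)^2

So m_A(x) = (x - 2)^2 = x^2 - 4*x + 4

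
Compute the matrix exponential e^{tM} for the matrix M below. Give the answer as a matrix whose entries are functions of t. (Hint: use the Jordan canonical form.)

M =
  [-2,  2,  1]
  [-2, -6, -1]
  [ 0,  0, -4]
e^{tM} =
  [2*t*exp(-4*t) + exp(-4*t), 2*t*exp(-4*t), t*exp(-4*t)]
  [-2*t*exp(-4*t), -2*t*exp(-4*t) + exp(-4*t), -t*exp(-4*t)]
  [0, 0, exp(-4*t)]

Strategy: write M = P · J · P⁻¹ where J is a Jordan canonical form, so e^{tM} = P · e^{tJ} · P⁻¹, and e^{tJ} can be computed block-by-block.

M has Jordan form
J =
  [-4,  1,  0]
  [ 0, -4,  0]
  [ 0,  0, -4]
(up to reordering of blocks).

Per-block formulas:
  For a 1×1 block at λ = -4: exp(t · [-4]) = [e^(-4t)].
  For a 2×2 Jordan block J_2(-4): exp(t · J_2(-4)) = e^(-4t)·(I + t·N), where N is the 2×2 nilpotent shift.

After assembling e^{tJ} and conjugating by P, we get:

e^{tM} =
  [2*t*exp(-4*t) + exp(-4*t), 2*t*exp(-4*t), t*exp(-4*t)]
  [-2*t*exp(-4*t), -2*t*exp(-4*t) + exp(-4*t), -t*exp(-4*t)]
  [0, 0, exp(-4*t)]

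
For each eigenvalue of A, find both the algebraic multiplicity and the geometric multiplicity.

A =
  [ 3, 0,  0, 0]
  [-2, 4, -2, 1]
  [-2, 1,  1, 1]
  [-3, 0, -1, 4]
λ = 3: alg = 4, geom = 2

Step 1 — factor the characteristic polynomial to read off the algebraic multiplicities:
  χ_A(x) = (x - 3)^4

Step 2 — compute geometric multiplicities via the rank-nullity identity g(λ) = n − rank(A − λI):
  rank(A − (3)·I) = 2, so dim ker(A − (3)·I) = n − 2 = 2

Summary:
  λ = 3: algebraic multiplicity = 4, geometric multiplicity = 2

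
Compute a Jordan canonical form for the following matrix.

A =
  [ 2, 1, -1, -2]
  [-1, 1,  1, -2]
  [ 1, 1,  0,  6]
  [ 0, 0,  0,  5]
J_3(1) ⊕ J_1(5)

The characteristic polynomial is
  det(x·I − A) = x^4 - 8*x^3 + 18*x^2 - 16*x + 5 = (x - 5)*(x - 1)^3

Eigenvalues and multiplicities (the geometric multiplicity of λ is n − rank(A − λI), which equals the number of Jordan blocks for λ):
  λ = 1: algebraic multiplicity = 3, geometric multiplicity = 1
  λ = 5: algebraic multiplicity = 1, geometric multiplicity = 1

Determining the block sizes for each eigenvalue:
  λ = 1: one block (gm = 1), so the single block has size am = 3 → block sizes [3]
  λ = 5: one block (gm = 1), so the single block has size am = 1 → block sizes [1]

Assembling the blocks gives a Jordan form
J =
  [1, 1, 0, 0]
  [0, 1, 1, 0]
  [0, 0, 1, 0]
  [0, 0, 0, 5]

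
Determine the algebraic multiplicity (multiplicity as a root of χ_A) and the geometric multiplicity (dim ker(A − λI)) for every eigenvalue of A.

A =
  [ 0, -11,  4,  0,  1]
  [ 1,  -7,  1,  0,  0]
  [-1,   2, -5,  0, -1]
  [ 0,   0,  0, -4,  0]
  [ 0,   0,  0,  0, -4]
λ = -4: alg = 5, geom = 3

Step 1 — factor the characteristic polynomial to read off the algebraic multiplicities:
  χ_A(x) = (x + 4)^5

Step 2 — compute geometric multiplicities via the rank-nullity identity g(λ) = n − rank(A − λI):
  rank(A − (-4)·I) = 2, so dim ker(A − (-4)·I) = n − 2 = 3

Summary:
  λ = -4: algebraic multiplicity = 5, geometric multiplicity = 3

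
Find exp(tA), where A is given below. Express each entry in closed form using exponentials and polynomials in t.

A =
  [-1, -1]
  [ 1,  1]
e^{tA} =
  [1 - t, -t]
  [t, t + 1]

Strategy: write A = P · J · P⁻¹ where J is a Jordan canonical form, so e^{tA} = P · e^{tJ} · P⁻¹, and e^{tJ} can be computed block-by-block.

A has Jordan form
J =
  [0, 1]
  [0, 0]
(up to reordering of blocks).

Per-block formulas:
  For a 2×2 Jordan block J_2(0): exp(t · J_2(0)) = e^(0t)·(I + t·N), where N is the 2×2 nilpotent shift.

After assembling e^{tJ} and conjugating by P, we get:

e^{tA} =
  [1 - t, -t]
  [t, t + 1]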